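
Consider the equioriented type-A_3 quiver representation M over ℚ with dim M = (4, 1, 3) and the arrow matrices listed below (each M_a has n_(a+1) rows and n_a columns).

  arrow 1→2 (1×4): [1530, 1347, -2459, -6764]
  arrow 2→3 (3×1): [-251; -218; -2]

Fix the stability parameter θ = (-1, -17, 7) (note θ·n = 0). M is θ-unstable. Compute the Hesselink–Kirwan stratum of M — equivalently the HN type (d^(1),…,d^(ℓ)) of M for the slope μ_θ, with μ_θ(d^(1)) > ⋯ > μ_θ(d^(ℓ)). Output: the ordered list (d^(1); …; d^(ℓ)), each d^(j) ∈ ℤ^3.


Via rank(M_{q-1}∘⋯∘M_p): M ≅ I[1,1]^3, I[1,3], I[3,3]^2.
μ_θ-semistable layers: μ^(1)=7; μ^(2)=-1; μ^(3)=-9

((0, 0, 3); (3, 0, 0); (1, 1, 0))


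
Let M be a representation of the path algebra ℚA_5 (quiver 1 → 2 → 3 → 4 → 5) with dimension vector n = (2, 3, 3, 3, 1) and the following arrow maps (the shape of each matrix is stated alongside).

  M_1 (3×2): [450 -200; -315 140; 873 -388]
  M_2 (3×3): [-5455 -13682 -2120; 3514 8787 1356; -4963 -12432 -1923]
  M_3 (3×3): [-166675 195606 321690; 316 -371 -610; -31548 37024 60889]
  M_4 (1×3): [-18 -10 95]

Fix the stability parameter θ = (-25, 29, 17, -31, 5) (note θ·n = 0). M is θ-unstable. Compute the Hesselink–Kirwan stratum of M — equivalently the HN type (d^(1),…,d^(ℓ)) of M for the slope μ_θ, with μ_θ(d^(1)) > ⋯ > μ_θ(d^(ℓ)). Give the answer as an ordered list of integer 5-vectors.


Via rank(M_{q-1}∘⋯∘M_p): M ≅ I[1,1], I[1,5], I[2,4]^2.
μ_θ-semistable layers: μ^(1)=5; μ^(2)=-25

((0, 3, 3, 3, 1); (2, 0, 0, 0, 0))


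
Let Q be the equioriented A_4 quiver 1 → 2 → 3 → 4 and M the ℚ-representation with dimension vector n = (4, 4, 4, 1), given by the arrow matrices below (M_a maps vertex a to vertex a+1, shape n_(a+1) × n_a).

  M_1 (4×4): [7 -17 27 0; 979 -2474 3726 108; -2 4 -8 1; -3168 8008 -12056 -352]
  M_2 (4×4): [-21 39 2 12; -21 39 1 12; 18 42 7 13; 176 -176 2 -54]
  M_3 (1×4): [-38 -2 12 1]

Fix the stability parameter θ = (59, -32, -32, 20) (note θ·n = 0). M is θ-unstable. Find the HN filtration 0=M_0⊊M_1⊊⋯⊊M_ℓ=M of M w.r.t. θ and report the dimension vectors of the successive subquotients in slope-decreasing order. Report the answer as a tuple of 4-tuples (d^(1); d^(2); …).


Via rank(M_{q-1}∘⋯∘M_p): M ≅ I[1,1], I[1,2], I[1,3], I[1,4], I[2,3], I[3,3].
μ_θ-semistable layers: μ^(1)=59; μ^(2)=20; μ^(3)=27/2; μ^(4)=-5/3; μ^(5)=-32

((1, 0, 0, 0); (0, 0, 0, 1); (1, 1, 0, 0); (2, 2, 2, 0); (0, 1, 2, 0))


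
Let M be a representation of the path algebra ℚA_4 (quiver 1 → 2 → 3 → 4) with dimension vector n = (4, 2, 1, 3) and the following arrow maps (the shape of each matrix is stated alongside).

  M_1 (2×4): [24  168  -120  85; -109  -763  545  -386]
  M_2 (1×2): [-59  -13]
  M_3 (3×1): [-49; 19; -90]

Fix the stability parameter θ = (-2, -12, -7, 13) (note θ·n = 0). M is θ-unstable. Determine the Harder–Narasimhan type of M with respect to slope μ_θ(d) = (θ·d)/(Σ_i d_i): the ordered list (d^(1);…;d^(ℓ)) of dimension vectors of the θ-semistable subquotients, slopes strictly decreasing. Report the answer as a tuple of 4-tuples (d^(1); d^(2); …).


Via rank(M_{q-1}∘⋯∘M_p): M ≅ I[1,1]^2, I[1,2], I[1,4], I[4,4]^2.
μ_θ-semistable layers: μ^(1)=13; μ^(2)=-2; μ^(3)=-7

((0, 0, 0, 3); (2, 0, 0, 0); (2, 2, 1, 0))


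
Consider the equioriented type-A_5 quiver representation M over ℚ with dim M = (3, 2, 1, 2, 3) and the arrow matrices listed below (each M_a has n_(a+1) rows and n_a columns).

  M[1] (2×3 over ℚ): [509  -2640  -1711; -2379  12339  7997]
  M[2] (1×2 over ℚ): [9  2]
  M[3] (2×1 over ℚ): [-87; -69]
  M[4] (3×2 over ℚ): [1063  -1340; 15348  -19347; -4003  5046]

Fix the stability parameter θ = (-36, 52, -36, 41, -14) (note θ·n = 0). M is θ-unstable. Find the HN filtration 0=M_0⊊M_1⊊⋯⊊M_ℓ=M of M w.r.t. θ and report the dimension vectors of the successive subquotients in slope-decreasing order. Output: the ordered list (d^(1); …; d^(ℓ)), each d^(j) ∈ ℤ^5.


Interval decomposition of M: I[1,1], I[1,2], I[1,5], I[4,5], I[5,5].
HN type (ℓ=5): μ^(1)=52; μ^(2)=27/2; μ^(3)=8; μ^(4)=-14; μ^(5)=-36

((0, 1, 0, 0, 0); (0, 0, 0, 2, 2); (0, 1, 1, 0, 0); (0, 0, 0, 0, 1); (3, 0, 0, 0, 0))


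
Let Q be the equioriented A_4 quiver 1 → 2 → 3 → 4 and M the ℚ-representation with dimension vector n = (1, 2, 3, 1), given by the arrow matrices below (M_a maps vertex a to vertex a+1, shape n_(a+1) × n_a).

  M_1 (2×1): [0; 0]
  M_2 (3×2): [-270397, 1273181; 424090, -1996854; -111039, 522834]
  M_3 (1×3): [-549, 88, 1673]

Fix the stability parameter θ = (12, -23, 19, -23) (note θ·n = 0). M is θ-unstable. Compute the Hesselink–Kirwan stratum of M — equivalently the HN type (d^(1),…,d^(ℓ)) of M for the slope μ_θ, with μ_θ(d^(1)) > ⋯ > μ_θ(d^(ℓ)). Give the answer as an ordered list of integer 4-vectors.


Interval decomposition of M: I[1,1], I[2,3], I[2,4], I[3,3].
HN type (ℓ=4): μ^(1)=19; μ^(2)=12; μ^(3)=-2; μ^(4)=-23

((0, 0, 2, 0); (1, 0, 0, 0); (0, 0, 1, 1); (0, 2, 0, 0))


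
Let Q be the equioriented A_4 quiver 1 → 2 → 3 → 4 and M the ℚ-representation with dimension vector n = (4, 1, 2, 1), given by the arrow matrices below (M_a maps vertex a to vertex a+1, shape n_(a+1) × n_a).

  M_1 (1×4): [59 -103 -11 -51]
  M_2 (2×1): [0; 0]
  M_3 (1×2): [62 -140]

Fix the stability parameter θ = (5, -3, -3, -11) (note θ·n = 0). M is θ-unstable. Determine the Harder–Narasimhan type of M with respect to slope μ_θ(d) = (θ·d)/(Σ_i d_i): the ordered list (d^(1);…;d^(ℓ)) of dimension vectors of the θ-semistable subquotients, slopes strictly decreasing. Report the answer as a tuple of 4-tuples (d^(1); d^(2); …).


Interval decomposition of M: I[1,1]^3, I[1,2], I[3,3], I[3,4].
HN type (ℓ=4): μ^(1)=5; μ^(2)=1; μ^(3)=-3; μ^(4)=-7

((3, 0, 0, 0); (1, 1, 0, 0); (0, 0, 1, 0); (0, 0, 1, 1))


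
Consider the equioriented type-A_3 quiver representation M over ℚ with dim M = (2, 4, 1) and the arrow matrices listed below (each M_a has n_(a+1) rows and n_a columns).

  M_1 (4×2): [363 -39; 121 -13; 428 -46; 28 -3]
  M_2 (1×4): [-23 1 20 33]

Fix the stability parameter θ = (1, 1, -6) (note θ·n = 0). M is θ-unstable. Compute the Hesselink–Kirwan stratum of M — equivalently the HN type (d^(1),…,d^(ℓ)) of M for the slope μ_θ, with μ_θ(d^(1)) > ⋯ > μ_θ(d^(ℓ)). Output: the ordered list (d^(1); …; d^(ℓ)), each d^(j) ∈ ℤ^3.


Barcode: M ≅ I[1,2], I[1,3], I[2,2]^2. HN layers by μ_θ (2 steps, strictly decreasing):
  μ^(1)=1; μ^(2)=-4/3

((1, 3, 0); (1, 1, 1))


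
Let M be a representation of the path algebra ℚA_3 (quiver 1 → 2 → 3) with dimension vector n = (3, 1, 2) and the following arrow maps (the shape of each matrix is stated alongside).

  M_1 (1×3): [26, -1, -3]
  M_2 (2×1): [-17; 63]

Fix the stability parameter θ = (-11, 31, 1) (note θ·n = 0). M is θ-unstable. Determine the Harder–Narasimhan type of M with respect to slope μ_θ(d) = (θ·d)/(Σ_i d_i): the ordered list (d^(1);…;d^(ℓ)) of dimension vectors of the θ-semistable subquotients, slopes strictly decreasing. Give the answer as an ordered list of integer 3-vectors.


Barcode: M ≅ I[1,1]^2, I[1,3], I[3,3]. HN layers by μ_θ (3 steps, strictly decreasing):
  μ^(1)=16; μ^(2)=1; μ^(3)=-11

((0, 1, 1); (0, 0, 1); (3, 0, 0))


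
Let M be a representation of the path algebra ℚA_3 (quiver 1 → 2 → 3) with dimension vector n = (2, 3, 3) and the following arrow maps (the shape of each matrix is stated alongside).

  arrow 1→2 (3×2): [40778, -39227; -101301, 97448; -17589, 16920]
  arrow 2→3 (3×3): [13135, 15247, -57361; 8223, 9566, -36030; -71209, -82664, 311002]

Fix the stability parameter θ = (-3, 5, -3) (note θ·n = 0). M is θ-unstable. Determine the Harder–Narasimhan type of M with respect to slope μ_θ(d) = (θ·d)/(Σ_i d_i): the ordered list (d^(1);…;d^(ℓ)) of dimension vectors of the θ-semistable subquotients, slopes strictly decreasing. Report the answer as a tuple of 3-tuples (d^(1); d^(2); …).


Via rank(M_{q-1}∘⋯∘M_p): M ≅ I[1,3]^2, I[2,3].
μ_θ-semistable layers: μ^(1)=1; μ^(2)=-3

((0, 3, 3); (2, 0, 0))


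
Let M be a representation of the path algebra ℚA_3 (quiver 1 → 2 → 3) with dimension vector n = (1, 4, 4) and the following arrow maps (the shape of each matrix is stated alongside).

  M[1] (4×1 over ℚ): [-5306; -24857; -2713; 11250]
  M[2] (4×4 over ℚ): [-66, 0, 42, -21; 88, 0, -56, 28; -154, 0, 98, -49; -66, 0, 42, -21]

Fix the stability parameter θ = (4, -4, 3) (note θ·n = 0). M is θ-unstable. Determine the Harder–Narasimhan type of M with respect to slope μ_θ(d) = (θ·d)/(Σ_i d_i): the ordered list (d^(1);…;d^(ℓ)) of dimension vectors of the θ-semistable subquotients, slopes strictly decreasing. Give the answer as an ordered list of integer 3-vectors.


Barcode: M ≅ I[1,2], I[2,2]^2, I[2,3], I[3,3]^3. HN layers by μ_θ (3 steps, strictly decreasing):
  μ^(1)=3; μ^(2)=0; μ^(3)=-4

((0, 0, 4); (1, 1, 0); (0, 3, 0))


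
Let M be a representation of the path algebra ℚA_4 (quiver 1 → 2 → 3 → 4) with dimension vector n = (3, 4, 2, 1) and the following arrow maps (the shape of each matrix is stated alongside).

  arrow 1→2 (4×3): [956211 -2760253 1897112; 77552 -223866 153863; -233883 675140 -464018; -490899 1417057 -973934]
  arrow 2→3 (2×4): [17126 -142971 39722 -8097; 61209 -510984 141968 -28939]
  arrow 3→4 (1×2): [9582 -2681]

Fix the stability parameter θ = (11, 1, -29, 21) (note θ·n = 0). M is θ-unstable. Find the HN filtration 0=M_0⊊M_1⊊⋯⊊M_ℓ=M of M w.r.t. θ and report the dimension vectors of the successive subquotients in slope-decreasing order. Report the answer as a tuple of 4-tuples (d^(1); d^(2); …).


Interval decomposition of M: I[1,2], I[1,3], I[1,4], I[2,2].
HN type (ℓ=4): μ^(1)=21; μ^(2)=6; μ^(3)=1; μ^(4)=-17/3

((0, 0, 0, 1); (1, 1, 0, 0); (0, 1, 0, 0); (2, 2, 2, 0))


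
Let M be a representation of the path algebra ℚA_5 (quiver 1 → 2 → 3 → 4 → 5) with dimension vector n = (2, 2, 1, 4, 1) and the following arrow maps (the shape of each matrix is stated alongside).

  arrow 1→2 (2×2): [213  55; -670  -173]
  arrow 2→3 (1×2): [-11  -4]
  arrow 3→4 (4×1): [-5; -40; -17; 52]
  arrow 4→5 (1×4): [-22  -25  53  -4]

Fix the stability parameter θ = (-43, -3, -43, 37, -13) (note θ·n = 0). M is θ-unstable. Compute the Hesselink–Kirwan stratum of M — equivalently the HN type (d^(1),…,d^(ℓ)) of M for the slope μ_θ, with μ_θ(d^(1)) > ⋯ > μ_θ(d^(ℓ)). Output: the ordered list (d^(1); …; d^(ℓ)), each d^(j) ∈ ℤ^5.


Via rank(M_{q-1}∘⋯∘M_p): M ≅ I[1,2], I[1,5], I[4,4]^3.
μ_θ-semistable layers: μ^(1)=37; μ^(2)=12; μ^(3)=-3; μ^(4)=-23; μ^(5)=-43

((0, 0, 0, 3, 0); (0, 0, 0, 1, 1); (0, 1, 0, 0, 0); (0, 1, 1, 0, 0); (2, 0, 0, 0, 0))


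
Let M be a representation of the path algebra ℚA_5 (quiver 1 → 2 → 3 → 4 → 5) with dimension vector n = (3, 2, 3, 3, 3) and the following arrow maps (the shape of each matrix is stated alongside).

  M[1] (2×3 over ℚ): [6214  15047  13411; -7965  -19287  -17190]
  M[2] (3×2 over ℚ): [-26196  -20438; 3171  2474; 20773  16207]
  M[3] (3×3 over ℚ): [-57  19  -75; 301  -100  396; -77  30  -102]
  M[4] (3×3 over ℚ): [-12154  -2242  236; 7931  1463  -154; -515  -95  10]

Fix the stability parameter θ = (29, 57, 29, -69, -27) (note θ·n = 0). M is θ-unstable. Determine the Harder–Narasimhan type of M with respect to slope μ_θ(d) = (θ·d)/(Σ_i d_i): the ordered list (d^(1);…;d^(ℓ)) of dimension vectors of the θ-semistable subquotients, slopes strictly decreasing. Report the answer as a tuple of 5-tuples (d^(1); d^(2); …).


Interval decomposition of M: I[1,1], I[1,3], I[1,5], I[3,4], I[4,4], I[5,5]^2.
HN type (ℓ=6): μ^(1)=43; μ^(2)=29; μ^(3)=19/5; μ^(4)=-20; μ^(5)=-27; μ^(6)=-69

((0, 1, 1, 0, 0); (2, 0, 0, 0, 0); (1, 1, 1, 1, 1); (0, 0, 1, 1, 0); (0, 0, 0, 0, 2); (0, 0, 0, 1, 0))


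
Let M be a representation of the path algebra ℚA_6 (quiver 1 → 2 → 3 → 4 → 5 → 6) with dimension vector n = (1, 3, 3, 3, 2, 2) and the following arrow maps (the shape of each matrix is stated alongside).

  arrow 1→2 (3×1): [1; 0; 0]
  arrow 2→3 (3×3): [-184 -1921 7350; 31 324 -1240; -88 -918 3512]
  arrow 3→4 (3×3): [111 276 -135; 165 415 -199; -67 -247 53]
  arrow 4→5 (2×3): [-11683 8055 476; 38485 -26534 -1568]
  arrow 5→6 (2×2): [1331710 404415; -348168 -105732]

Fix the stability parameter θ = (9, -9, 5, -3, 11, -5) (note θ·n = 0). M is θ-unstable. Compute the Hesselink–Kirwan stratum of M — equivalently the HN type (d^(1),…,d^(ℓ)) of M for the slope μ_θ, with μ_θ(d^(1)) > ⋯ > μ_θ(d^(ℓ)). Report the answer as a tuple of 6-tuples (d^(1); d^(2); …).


Barcode: M ≅ I[1,6], I[2,3], I[2,5], I[4,4], I[6,6]. HN layers by μ_θ (8 steps, strictly decreasing):
  μ^(1)=11; μ^(2)=5; μ^(3)=3; μ^(4)=1; μ^(5)=0; μ^(6)=-3; μ^(7)=-5; μ^(8)=-9

((0, 0, 0, 0, 1, 0); (0, 0, 1, 0, 0, 0); (0, 0, 0, 0, 1, 1); (0, 0, 2, 2, 0, 0); (1, 1, 0, 0, 0, 0); (0, 0, 0, 1, 0, 0); (0, 0, 0, 0, 0, 1); (0, 2, 0, 0, 0, 0))


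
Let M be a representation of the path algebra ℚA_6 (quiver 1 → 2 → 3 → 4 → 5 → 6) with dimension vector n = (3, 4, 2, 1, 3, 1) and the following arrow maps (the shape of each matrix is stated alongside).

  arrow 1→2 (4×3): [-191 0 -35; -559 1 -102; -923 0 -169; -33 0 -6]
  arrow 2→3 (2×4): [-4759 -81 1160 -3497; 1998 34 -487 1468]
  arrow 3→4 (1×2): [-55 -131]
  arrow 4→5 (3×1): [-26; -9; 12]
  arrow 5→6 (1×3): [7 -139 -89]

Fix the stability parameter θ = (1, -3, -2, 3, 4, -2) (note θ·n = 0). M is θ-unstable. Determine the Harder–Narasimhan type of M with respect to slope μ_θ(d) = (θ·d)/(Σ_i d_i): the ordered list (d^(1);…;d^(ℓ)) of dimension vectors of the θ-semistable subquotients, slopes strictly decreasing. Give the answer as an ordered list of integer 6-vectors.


Via rank(M_{q-1}∘⋯∘M_p): M ≅ I[1,2], I[1,3], I[1,6], I[2,2], I[5,5]^2.
μ_θ-semistable layers: μ^(1)=4; μ^(2)=5/3; μ^(3)=-1; μ^(4)=-4/3; μ^(5)=-3

((0, 0, 0, 0, 2, 0); (0, 0, 0, 1, 1, 1); (1, 1, 0, 0, 0, 0); (2, 2, 2, 0, 0, 0); (0, 1, 0, 0, 0, 0))


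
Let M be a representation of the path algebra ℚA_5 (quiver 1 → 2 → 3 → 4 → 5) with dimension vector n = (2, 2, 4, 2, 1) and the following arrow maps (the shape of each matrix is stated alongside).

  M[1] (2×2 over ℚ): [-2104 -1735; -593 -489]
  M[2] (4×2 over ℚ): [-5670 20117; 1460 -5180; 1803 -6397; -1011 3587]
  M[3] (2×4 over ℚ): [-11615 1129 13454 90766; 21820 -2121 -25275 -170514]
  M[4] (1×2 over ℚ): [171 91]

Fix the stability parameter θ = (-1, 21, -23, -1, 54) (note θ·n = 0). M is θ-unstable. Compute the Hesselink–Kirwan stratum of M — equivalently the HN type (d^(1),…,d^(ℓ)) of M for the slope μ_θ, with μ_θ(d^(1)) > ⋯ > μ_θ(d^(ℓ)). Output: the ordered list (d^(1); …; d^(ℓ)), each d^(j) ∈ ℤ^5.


Barcode: M ≅ I[1,4], I[1,5], I[3,3]^2. HN layers by μ_θ (3 steps, strictly decreasing):
  μ^(1)=54; μ^(2)=-1; μ^(3)=-23

((0, 0, 0, 0, 1); (2, 2, 2, 2, 0); (0, 0, 2, 0, 0))


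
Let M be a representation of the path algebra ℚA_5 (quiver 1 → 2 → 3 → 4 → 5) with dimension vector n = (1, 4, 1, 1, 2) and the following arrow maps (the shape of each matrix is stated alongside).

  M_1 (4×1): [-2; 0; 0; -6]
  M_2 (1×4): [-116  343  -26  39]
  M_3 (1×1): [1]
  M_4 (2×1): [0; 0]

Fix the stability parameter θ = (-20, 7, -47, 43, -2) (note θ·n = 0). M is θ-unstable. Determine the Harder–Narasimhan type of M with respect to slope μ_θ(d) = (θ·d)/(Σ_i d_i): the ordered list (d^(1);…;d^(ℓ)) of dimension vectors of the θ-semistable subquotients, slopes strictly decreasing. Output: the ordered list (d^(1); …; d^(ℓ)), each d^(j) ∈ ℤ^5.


Interval decomposition of M: I[1,4], I[2,2]^3, I[5,5]^2.
HN type (ℓ=4): μ^(1)=43; μ^(2)=7; μ^(3)=-2; μ^(4)=-20

((0, 0, 0, 1, 0); (0, 3, 0, 0, 0); (0, 0, 0, 0, 2); (1, 1, 1, 0, 0))


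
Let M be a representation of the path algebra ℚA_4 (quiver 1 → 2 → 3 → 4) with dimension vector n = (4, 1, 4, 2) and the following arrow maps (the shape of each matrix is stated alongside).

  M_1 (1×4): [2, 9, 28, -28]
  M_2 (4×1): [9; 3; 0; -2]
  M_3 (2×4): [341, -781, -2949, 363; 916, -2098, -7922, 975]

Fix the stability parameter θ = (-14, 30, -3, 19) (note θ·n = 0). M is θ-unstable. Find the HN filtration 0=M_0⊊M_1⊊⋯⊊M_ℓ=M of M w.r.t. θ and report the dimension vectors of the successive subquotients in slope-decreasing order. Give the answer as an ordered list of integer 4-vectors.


Interval decomposition of M: I[1,1]^3, I[1,3], I[3,3], I[3,4]^2.
HN type (ℓ=4): μ^(1)=19; μ^(2)=27/2; μ^(3)=-3; μ^(4)=-14

((0, 0, 0, 2); (0, 1, 1, 0); (0, 0, 3, 0); (4, 0, 0, 0))


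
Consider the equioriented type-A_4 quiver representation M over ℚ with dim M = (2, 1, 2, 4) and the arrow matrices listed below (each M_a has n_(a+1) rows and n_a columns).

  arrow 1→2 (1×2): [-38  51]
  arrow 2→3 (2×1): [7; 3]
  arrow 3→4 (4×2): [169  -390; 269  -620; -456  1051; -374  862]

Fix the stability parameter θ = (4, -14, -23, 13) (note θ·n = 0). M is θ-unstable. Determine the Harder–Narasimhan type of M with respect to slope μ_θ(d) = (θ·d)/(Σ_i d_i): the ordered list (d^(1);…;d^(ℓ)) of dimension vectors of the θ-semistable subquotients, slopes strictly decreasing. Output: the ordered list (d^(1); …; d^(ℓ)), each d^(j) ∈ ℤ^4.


Barcode: M ≅ I[1,1], I[1,4], I[3,4], I[4,4]^2. HN layers by μ_θ (4 steps, strictly decreasing):
  μ^(1)=13; μ^(2)=4; μ^(3)=-11; μ^(4)=-23

((0, 0, 0, 4); (1, 0, 0, 0); (1, 1, 1, 0); (0, 0, 1, 0))


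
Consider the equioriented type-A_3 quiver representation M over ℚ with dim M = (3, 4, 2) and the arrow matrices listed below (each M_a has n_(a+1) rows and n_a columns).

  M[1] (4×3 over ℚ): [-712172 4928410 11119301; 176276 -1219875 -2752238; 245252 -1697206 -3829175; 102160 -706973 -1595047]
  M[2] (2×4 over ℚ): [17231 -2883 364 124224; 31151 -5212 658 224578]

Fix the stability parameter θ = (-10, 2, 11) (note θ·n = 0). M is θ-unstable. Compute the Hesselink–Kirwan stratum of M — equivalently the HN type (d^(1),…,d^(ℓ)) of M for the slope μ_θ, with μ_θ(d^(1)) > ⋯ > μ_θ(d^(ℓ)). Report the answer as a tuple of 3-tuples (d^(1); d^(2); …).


Barcode: M ≅ I[1,1], I[1,3]^2, I[2,2]^2. HN layers by μ_θ (3 steps, strictly decreasing):
  μ^(1)=11; μ^(2)=2; μ^(3)=-10

((0, 0, 2); (0, 4, 0); (3, 0, 0))


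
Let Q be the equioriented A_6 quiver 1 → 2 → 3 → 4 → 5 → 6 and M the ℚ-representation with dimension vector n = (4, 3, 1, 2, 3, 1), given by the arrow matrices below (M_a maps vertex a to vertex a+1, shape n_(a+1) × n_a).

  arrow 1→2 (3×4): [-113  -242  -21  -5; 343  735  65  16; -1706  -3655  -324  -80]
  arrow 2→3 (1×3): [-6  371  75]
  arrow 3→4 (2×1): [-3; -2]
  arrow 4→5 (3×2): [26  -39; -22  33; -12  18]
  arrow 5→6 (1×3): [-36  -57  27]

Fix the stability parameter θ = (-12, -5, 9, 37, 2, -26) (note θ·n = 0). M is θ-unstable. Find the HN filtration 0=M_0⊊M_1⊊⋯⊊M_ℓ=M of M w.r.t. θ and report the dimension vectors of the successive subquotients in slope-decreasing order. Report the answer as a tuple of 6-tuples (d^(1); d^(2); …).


Via rank(M_{q-1}∘⋯∘M_p): M ≅ I[1,1], I[1,2]^2, I[1,4], I[4,6], I[5,5]^2.
μ_θ-semistable layers: μ^(1)=37; μ^(2)=9; μ^(3)=13/3; μ^(4)=2; μ^(5)=-5; μ^(6)=-12

((0, 0, 0, 1, 0, 0); (0, 0, 1, 0, 0, 0); (0, 0, 0, 1, 1, 1); (0, 0, 0, 0, 2, 0); (0, 3, 0, 0, 0, 0); (4, 0, 0, 0, 0, 0))


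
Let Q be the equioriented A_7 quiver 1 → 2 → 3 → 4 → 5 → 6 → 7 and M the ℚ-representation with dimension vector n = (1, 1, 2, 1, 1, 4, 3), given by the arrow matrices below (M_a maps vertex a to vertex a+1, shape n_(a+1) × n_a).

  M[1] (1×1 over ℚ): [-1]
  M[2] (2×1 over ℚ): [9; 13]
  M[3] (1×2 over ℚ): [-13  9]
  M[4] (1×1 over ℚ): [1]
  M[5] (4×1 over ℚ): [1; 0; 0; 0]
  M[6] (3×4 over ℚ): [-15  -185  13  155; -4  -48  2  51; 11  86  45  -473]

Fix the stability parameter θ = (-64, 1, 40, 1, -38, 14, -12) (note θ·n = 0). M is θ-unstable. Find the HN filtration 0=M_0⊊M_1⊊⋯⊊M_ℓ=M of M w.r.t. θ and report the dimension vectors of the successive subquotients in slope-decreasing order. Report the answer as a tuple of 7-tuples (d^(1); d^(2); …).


Interval decomposition of M: I[1,3], I[3,7], I[6,6], I[6,7]^2.
HN type (ℓ=4): μ^(1)=40; μ^(2)=14; μ^(3)=1; μ^(4)=-64

((0, 0, 1, 0, 0, 0, 0); (0, 0, 0, 0, 0, 1, 0); (0, 1, 1, 1, 1, 3, 3); (1, 0, 0, 0, 0, 0, 0))


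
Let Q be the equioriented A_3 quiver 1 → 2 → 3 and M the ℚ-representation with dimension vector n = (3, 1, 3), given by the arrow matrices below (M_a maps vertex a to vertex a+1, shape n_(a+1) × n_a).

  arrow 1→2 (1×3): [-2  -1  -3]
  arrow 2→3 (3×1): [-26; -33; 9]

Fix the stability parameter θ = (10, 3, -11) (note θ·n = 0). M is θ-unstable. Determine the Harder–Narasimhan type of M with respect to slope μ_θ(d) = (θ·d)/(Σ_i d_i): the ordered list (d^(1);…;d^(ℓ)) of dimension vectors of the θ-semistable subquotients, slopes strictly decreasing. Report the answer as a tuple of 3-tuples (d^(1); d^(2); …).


Interval decomposition of M: I[1,1]^2, I[1,3], I[3,3]^2.
HN type (ℓ=3): μ^(1)=10; μ^(2)=2/3; μ^(3)=-11

((2, 0, 0); (1, 1, 1); (0, 0, 2))


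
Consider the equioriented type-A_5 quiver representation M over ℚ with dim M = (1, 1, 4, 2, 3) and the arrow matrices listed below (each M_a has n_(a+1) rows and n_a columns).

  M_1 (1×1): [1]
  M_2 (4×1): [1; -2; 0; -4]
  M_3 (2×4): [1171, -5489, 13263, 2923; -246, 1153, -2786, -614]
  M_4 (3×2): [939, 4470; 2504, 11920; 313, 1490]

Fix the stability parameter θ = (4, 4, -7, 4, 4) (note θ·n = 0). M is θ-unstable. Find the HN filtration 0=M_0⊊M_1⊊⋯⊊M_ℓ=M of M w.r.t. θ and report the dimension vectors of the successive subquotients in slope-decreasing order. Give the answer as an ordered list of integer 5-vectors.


Interval decomposition of M: I[1,5], I[3,3]^2, I[3,4], I[5,5]^2.
HN type (ℓ=3): μ^(1)=4; μ^(2)=1/3; μ^(3)=-7

((0, 0, 0, 2, 3); (1, 1, 1, 0, 0); (0, 0, 3, 0, 0))


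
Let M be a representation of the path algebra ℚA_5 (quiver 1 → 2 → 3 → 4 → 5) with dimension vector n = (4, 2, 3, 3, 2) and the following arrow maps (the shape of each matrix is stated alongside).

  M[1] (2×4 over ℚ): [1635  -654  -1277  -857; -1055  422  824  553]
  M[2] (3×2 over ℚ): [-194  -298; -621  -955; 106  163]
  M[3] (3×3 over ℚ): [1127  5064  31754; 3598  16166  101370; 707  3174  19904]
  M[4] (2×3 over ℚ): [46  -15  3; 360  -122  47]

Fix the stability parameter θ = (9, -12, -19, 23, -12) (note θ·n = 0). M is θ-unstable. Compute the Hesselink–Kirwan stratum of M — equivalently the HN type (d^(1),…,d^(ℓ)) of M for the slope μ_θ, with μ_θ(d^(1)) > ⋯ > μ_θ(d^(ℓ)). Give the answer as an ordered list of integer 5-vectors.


Interval decomposition of M: I[1,1]^2, I[1,3], I[1,5], I[3,5], I[4,4].
HN type (ℓ=5): μ^(1)=23; μ^(2)=9; μ^(3)=11/2; μ^(4)=-22/3; μ^(5)=-19

((0, 0, 0, 1, 0); (2, 0, 0, 0, 0); (0, 0, 0, 2, 2); (2, 2, 2, 0, 0); (0, 0, 1, 0, 0))


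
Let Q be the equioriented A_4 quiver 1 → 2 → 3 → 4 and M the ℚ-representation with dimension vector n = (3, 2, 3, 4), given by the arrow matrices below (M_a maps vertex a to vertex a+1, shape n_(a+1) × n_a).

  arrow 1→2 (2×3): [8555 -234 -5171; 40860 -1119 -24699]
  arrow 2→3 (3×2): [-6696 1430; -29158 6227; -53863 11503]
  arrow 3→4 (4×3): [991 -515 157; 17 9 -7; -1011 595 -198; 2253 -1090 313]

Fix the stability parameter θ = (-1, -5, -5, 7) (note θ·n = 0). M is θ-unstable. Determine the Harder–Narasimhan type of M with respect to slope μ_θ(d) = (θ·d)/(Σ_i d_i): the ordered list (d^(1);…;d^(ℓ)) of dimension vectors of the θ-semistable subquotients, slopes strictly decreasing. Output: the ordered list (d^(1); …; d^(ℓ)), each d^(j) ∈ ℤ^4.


Via rank(M_{q-1}∘⋯∘M_p): M ≅ I[1,1], I[1,4]^2, I[3,4], I[4,4].
μ_θ-semistable layers: μ^(1)=7; μ^(2)=-1; μ^(3)=-11/3; μ^(4)=-5

((0, 0, 0, 4); (1, 0, 0, 0); (2, 2, 2, 0); (0, 0, 1, 0))


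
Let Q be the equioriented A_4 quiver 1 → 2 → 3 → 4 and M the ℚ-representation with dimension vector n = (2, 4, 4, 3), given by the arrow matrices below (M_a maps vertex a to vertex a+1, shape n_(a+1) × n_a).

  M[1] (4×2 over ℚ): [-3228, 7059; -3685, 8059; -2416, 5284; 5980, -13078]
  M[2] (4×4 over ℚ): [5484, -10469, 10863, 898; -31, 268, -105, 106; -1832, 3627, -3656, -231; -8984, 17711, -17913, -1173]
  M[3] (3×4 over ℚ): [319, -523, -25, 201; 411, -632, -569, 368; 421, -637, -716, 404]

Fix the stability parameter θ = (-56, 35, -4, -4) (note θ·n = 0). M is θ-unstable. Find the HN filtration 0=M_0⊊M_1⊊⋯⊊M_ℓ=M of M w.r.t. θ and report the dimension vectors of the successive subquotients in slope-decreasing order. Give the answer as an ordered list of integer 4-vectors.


Via rank(M_{q-1}∘⋯∘M_p): M ≅ I[1,3], I[1,4], I[2,4]^2.
μ_θ-semistable layers: μ^(1)=31/2; μ^(2)=9; μ^(3)=-56

((0, 1, 1, 0); (0, 3, 3, 3); (2, 0, 0, 0))


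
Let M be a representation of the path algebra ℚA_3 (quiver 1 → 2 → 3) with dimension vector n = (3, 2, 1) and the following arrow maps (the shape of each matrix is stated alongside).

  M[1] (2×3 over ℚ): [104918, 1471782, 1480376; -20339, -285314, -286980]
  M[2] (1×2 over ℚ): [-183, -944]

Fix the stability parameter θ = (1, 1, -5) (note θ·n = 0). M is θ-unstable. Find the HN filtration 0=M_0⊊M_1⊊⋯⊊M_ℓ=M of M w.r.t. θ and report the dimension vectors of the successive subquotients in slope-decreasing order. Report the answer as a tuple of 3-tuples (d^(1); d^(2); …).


Via rank(M_{q-1}∘⋯∘M_p): M ≅ I[1,1], I[1,2], I[1,3].
μ_θ-semistable layers: μ^(1)=1; μ^(2)=-1

((2, 1, 0); (1, 1, 1))


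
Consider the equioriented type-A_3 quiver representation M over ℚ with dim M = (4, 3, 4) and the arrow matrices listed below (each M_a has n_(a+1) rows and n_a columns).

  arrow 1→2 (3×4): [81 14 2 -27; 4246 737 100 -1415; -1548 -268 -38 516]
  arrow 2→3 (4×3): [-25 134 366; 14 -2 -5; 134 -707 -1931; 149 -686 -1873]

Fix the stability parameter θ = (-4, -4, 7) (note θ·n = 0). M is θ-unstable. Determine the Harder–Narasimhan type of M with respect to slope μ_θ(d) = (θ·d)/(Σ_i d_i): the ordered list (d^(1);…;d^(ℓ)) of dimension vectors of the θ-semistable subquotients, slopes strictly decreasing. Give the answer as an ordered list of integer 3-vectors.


Via rank(M_{q-1}∘⋯∘M_p): M ≅ I[1,1], I[1,3]^3, I[3,3].
μ_θ-semistable layers: μ^(1)=7; μ^(2)=-4

((0, 0, 4); (4, 3, 0))


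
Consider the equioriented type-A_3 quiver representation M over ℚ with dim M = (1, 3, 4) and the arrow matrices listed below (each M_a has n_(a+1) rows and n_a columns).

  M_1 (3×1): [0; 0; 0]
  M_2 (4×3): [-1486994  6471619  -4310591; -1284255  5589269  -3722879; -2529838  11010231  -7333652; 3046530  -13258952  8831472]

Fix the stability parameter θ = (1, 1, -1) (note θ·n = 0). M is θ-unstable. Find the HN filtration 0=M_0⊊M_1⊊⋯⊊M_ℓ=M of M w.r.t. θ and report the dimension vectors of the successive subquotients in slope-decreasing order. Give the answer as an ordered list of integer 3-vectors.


Via rank(M_{q-1}∘⋯∘M_p): M ≅ I[1,1], I[2,3]^3, I[3,3].
μ_θ-semistable layers: μ^(1)=1; μ^(2)=0; μ^(3)=-1

((1, 0, 0); (0, 3, 3); (0, 0, 1))


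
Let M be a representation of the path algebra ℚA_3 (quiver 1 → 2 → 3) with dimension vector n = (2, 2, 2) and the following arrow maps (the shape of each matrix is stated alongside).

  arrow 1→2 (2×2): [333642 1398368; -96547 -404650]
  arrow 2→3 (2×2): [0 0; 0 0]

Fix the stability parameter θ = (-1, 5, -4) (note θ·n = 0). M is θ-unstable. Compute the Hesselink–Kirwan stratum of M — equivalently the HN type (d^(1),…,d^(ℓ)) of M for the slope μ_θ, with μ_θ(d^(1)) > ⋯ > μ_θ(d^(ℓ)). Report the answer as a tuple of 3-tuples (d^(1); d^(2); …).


Interval decomposition of M: I[1,2]^2, I[3,3]^2.
HN type (ℓ=3): μ^(1)=5; μ^(2)=-1; μ^(3)=-4

((0, 2, 0); (2, 0, 0); (0, 0, 2))


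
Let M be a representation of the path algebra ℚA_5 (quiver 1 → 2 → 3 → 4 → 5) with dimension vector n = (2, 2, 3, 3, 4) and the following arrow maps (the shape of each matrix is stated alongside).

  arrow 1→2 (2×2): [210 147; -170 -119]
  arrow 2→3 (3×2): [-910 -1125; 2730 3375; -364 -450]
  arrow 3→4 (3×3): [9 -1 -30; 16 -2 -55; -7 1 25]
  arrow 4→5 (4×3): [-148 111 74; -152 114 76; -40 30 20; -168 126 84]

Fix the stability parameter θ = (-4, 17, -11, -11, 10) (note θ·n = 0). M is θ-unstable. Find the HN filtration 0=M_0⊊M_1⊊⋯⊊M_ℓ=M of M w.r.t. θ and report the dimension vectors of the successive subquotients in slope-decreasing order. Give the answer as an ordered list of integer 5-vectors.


Interval decomposition of M: I[1,1], I[1,3], I[2,2], I[3,4], I[3,5], I[4,4], I[5,5]^3.
HN type (ℓ=5): μ^(1)=17; μ^(2)=10; μ^(3)=3; μ^(4)=-4; μ^(5)=-11

((0, 1, 0, 0, 0); (0, 0, 0, 0, 4); (0, 1, 1, 0, 0); (2, 0, 0, 0, 0); (0, 0, 2, 3, 0))


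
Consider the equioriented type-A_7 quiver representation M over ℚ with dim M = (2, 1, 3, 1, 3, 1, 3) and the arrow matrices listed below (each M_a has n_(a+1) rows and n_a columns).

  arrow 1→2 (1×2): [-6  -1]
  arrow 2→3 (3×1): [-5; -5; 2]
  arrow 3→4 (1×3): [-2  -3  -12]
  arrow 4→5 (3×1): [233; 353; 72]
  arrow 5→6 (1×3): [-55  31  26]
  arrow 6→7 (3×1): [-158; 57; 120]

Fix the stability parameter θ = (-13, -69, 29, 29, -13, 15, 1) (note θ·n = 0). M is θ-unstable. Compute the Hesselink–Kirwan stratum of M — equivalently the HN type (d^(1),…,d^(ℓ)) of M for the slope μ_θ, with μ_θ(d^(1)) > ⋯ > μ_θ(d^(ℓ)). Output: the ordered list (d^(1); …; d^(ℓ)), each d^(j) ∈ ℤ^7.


Barcode: M ≅ I[1,1], I[1,5], I[3,3]^2, I[5,5], I[5,7], I[7,7]^2. HN layers by μ_θ (6 steps, strictly decreasing):
  μ^(1)=29; μ^(2)=15; μ^(3)=8; μ^(4)=1; μ^(5)=-13; μ^(6)=-41

((0, 0, 2, 0, 0, 0, 0); (0, 0, 1, 1, 1, 0, 0); (0, 0, 0, 0, 0, 1, 1); (0, 0, 0, 0, 0, 0, 2); (1, 0, 0, 0, 2, 0, 0); (1, 1, 0, 0, 0, 0, 0))


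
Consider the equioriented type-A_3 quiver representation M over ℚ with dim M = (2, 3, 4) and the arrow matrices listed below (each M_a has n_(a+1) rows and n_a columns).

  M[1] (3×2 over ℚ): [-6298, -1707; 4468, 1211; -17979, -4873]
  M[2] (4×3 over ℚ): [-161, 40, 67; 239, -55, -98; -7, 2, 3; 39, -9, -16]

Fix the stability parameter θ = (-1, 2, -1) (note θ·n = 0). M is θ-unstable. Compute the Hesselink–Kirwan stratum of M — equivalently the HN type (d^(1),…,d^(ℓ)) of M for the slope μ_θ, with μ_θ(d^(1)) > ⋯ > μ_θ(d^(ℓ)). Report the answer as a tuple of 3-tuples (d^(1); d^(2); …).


Via rank(M_{q-1}∘⋯∘M_p): M ≅ I[1,2], I[1,3], I[2,3], I[3,3]^2.
μ_θ-semistable layers: μ^(1)=2; μ^(2)=1/2; μ^(3)=-1

((0, 1, 0); (0, 2, 2); (2, 0, 2))


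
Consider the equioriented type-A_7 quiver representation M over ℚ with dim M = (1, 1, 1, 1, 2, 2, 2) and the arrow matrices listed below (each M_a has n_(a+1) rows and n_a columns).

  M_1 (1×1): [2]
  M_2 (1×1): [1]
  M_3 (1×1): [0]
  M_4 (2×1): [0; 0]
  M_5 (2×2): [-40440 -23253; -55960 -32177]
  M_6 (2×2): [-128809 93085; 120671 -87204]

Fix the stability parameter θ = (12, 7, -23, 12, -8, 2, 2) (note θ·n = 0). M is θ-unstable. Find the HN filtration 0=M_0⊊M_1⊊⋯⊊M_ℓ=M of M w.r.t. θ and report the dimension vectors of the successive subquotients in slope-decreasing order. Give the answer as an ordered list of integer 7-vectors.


Barcode: M ≅ I[1,3], I[4,4], I[5,5], I[5,7], I[6,7]. HN layers by μ_θ (4 steps, strictly decreasing):
  μ^(1)=12; μ^(2)=2; μ^(3)=-4/3; μ^(4)=-8

((0, 0, 0, 1, 0, 0, 0); (0, 0, 0, 0, 0, 2, 2); (1, 1, 1, 0, 0, 0, 0); (0, 0, 0, 0, 2, 0, 0))


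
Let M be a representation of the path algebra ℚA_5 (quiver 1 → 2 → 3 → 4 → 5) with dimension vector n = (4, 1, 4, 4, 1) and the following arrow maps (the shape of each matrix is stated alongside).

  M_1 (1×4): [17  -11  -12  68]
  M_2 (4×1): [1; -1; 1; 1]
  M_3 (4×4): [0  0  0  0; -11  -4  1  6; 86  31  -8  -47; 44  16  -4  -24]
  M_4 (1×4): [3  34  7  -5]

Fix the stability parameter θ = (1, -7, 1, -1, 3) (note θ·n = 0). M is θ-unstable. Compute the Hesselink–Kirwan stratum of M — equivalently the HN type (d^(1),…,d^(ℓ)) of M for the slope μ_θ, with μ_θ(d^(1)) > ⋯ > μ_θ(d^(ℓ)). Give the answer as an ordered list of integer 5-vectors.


Via rank(M_{q-1}∘⋯∘M_p): M ≅ I[1,1]^3, I[1,3], I[3,3], I[3,4], I[3,5], I[4,4]^2.
μ_θ-semistable layers: μ^(1)=3; μ^(2)=1; μ^(3)=0; μ^(4)=-1; μ^(5)=-3

((0, 0, 0, 0, 1); (3, 0, 2, 0, 0); (0, 0, 2, 2, 0); (0, 0, 0, 2, 0); (1, 1, 0, 0, 0))


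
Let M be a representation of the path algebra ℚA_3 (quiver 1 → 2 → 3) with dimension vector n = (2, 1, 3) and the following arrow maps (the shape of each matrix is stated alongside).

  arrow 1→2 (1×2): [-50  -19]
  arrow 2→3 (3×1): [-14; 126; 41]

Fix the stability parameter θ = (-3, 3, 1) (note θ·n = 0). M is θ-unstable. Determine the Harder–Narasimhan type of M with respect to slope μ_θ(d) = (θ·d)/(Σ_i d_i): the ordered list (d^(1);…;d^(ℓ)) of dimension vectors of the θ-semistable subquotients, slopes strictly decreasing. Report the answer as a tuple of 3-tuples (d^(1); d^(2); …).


Via rank(M_{q-1}∘⋯∘M_p): M ≅ I[1,1], I[1,3], I[3,3]^2.
μ_θ-semistable layers: μ^(1)=2; μ^(2)=1; μ^(3)=-3

((0, 1, 1); (0, 0, 2); (2, 0, 0))


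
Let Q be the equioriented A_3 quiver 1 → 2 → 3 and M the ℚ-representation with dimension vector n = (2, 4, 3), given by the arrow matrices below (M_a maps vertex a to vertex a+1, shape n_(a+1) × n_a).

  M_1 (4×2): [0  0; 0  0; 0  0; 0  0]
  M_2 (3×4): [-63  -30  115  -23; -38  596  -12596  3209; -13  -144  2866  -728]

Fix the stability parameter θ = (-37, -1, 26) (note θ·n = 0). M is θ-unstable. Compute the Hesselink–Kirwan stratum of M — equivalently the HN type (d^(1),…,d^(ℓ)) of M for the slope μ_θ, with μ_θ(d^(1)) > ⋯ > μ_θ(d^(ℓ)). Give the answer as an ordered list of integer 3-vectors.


Barcode: M ≅ I[1,1]^2, I[2,2], I[2,3]^3. HN layers by μ_θ (3 steps, strictly decreasing):
  μ^(1)=26; μ^(2)=-1; μ^(3)=-37

((0, 0, 3); (0, 4, 0); (2, 0, 0))


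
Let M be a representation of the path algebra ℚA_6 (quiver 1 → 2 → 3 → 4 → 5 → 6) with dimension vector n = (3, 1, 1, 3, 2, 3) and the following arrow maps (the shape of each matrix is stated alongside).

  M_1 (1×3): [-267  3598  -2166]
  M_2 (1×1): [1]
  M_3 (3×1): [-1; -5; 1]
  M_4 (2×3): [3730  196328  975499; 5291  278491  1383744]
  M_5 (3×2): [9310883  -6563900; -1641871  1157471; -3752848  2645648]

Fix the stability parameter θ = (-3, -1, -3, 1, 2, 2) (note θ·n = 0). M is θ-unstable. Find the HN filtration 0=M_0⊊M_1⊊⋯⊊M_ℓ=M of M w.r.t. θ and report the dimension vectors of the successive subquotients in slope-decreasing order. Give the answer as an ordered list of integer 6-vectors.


Via rank(M_{q-1}∘⋯∘M_p): M ≅ I[1,1]^2, I[1,6], I[4,4], I[4,6], I[6,6].
μ_θ-semistable layers: μ^(1)=2; μ^(2)=1; μ^(3)=-2; μ^(4)=-3

((0, 0, 0, 0, 2, 3); (0, 0, 0, 3, 0, 0); (0, 1, 1, 0, 0, 0); (3, 0, 0, 0, 0, 0))


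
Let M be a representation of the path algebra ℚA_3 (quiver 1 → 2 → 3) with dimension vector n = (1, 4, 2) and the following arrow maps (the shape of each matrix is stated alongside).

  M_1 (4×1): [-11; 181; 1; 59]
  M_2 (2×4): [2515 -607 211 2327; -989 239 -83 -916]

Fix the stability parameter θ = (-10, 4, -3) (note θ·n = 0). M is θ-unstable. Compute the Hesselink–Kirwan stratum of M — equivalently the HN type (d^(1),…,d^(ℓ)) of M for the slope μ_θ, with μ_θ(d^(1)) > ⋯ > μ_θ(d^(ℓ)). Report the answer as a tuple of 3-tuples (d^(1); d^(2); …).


Interval decomposition of M: I[1,3], I[2,2]^2, I[2,3].
HN type (ℓ=3): μ^(1)=4; μ^(2)=1/2; μ^(3)=-10

((0, 2, 0); (0, 2, 2); (1, 0, 0))


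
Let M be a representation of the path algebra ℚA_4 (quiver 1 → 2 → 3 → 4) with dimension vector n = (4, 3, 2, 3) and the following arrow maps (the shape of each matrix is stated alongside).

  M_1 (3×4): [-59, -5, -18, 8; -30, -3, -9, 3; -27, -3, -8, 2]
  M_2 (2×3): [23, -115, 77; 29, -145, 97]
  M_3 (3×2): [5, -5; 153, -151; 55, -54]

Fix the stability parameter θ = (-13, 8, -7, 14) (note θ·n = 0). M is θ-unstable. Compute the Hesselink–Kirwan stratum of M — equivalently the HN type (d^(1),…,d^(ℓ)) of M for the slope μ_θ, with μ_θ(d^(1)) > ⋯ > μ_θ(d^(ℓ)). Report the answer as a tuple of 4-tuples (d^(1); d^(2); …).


Interval decomposition of M: I[1,1]^2, I[1,4]^2, I[2,2], I[4,4].
HN type (ℓ=4): μ^(1)=14; μ^(2)=8; μ^(3)=1/2; μ^(4)=-13

((0, 0, 0, 3); (0, 1, 0, 0); (0, 2, 2, 0); (4, 0, 0, 0))


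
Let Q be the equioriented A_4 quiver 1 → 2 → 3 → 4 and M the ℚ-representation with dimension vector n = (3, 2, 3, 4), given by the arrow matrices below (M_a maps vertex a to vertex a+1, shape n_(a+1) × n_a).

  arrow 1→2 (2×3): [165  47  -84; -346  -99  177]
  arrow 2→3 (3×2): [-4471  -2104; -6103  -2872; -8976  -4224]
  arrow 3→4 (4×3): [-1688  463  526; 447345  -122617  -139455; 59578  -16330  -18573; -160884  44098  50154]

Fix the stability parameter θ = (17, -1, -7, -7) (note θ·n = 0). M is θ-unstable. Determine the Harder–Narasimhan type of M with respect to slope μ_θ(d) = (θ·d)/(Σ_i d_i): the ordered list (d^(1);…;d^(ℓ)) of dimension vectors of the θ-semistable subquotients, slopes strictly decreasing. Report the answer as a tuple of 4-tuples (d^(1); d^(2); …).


Barcode: M ≅ I[1,1], I[1,2], I[1,4], I[3,4]^2, I[4,4]. HN layers by μ_θ (4 steps, strictly decreasing):
  μ^(1)=17; μ^(2)=8; μ^(3)=1/2; μ^(4)=-7

((1, 0, 0, 0); (1, 1, 0, 0); (1, 1, 1, 1); (0, 0, 2, 3))


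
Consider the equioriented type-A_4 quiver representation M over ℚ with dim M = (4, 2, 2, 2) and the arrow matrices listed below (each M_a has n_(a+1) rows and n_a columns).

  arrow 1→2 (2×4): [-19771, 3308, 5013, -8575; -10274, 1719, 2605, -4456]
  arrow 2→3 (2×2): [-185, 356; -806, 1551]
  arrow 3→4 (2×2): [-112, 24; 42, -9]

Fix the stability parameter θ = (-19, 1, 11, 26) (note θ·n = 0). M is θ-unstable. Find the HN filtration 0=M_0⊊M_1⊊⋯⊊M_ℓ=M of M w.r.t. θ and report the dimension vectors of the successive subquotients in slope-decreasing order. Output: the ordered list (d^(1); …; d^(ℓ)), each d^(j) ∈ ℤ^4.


Via rank(M_{q-1}∘⋯∘M_p): M ≅ I[1,1]^2, I[1,3], I[1,4], I[4,4].
μ_θ-semistable layers: μ^(1)=26; μ^(2)=11; μ^(3)=1; μ^(4)=-19

((0, 0, 0, 2); (0, 0, 2, 0); (0, 2, 0, 0); (4, 0, 0, 0))


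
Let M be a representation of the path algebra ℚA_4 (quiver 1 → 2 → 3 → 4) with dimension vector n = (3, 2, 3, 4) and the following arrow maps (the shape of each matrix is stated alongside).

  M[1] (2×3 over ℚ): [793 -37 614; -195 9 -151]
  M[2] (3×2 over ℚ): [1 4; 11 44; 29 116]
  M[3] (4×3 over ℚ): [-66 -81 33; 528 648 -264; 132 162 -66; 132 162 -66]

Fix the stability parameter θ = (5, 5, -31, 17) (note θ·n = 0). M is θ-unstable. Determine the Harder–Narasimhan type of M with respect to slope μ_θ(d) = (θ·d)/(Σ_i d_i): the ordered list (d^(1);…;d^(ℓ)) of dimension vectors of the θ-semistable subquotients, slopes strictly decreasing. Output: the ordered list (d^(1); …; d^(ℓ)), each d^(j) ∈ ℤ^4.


Interval decomposition of M: I[1,1], I[1,2], I[1,3], I[3,3], I[3,4], I[4,4]^3.
HN type (ℓ=4): μ^(1)=17; μ^(2)=5; μ^(3)=-7; μ^(4)=-31

((0, 0, 0, 4); (2, 1, 0, 0); (1, 1, 1, 0); (0, 0, 2, 0))


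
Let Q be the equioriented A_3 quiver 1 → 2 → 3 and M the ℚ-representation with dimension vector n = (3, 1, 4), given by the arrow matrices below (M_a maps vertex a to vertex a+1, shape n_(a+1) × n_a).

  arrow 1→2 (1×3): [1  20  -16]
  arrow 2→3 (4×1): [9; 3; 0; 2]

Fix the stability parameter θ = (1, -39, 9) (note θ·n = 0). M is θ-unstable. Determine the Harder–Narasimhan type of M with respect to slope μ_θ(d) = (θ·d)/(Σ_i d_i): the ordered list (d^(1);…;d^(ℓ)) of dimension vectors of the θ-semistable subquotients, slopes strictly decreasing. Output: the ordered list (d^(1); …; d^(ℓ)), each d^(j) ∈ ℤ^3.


Via rank(M_{q-1}∘⋯∘M_p): M ≅ I[1,1]^2, I[1,3], I[3,3]^3.
μ_θ-semistable layers: μ^(1)=9; μ^(2)=1; μ^(3)=-19

((0, 0, 4); (2, 0, 0); (1, 1, 0))
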